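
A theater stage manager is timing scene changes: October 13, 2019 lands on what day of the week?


Date: 2019-10-13
January 1, 2019 is a Tuesday
Day of year: 286
Offset from Jan 1: 285 days
285 mod 7 = 5
Result: Sunday

Sunday


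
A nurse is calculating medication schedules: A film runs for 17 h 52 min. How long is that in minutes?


Hours: 17
Minutes: 52
Convert hours to minutes: 17 x 60 = 1020
Add remaining minutes: 1020 + 52 = 1072

1072


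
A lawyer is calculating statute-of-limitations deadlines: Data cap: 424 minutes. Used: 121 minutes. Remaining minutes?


Total budget: 424 minutes
Time used: 121 minutes
Remaining: 424 - 121 = 303 minutes
Percent used: 28.5%
Percent remaining: 71.5%

303


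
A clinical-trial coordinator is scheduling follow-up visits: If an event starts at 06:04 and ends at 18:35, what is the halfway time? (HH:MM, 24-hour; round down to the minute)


Start time: 06:04 = 364 minutes from midnight
End time: 18:35 = 1115 minutes from midnight
Sum: 364 + 1115 = 1479
Midpoint: 1479 / 2 = 739 minutes
Convert: 739 / 60 = 12 hours, 19 minutes
Result: 12:19

12:19


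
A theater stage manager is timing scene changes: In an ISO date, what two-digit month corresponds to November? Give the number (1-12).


Calendar month order:
10. October
11. November <--
12. December
November is month number 11

11


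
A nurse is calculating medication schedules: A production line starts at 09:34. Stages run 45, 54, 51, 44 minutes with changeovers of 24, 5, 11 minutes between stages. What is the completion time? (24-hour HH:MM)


Start: 09:34 = 574 min from midnight
  after task 1 (45 min): 10:19
  after break (24 min): 10:43
  after task 2 (54 min): 11:37
  after break (5 min): 11:42
  after task 3 (51 min): 12:33
  after break (11 min): 12:44
  after task 4 (44 min): 13:28
Total elapsed: 234 minutes
End time: 13:28

13:28


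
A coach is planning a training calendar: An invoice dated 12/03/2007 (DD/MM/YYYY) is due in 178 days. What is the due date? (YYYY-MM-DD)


Start: 2007-03-12
Adding 178 days
Days remaining in March: 19
After March: 159 days still to add
April 2007: 30 days, 129 remaining
May 2007: 31 days, 98 remaining
June 2007: 30 days, 68 remaining
July 2007: 31 days, 37 remaining
Result: 2007-09-06

2007-09-06


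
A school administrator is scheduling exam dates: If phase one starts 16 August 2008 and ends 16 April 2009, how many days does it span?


Start date: 2008-08-16
End date: 2009-04-16
Aug 2008: +16 days
Sep 2008: +30 days
Oct 2008: +31 days
... (6 more months)
Total: 243 days

243


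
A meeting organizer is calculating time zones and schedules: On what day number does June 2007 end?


Month: June
Year: 2007
June is a 30-day month
Total: 30 days

30


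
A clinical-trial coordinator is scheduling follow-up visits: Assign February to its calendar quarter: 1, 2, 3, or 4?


Month: February (month 2)
Q1: January-March (months 1-3)
Q2: April-June (months 4-6)
Q3: July-September (months 7-9)
Q4: October-December (months 10-12)
Month 2 falls in Q1

1


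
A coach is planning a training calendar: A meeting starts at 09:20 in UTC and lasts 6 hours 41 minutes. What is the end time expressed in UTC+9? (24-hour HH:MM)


Start: 09:20 in UTC
Step 1 - add duration:
  minutes: 20 + 41 = 61 (carry 1h)
  hours: 9 + 6 + 1 = 16
  end in UTC: 16:01
Step 2 - convert UTC -> UTC+9:
  offset difference: 9 - (0) = 9 hours
  16 + (9) = 25 -> mod 24 = 1
Result: 01:01 in UTC+9

01:01


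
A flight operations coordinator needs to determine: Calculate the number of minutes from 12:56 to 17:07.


Start time: 12:56 = 776 minutes from midnight
End time: 17:07 = 1027 minutes from midnight
Difference: 1027 - 776 = 251 minutes
That is 4 hours and 11 minutes

251


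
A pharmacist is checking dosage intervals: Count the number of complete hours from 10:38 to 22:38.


Start: 10:38
End: 22:38
Hour difference: 22 - 10 = 12 hours
Minute difference: 38 - 38 = 0 minutes
Total minutes: 720
Complete hours: 720 / 60 = 12 (remainder 0)

12


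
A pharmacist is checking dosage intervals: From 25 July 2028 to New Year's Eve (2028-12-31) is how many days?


Start: July 25, 2028
End: December 31, 2028
Days left in July: 6
August: 31
September: 30
October: 31
November: 30
... plus remaining months
Sum of remaining months: 153
Total: 6 + 153 = 159

159


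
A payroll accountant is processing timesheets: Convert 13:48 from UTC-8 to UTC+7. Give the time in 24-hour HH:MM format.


Local time: 13:48 at UTC-8 (offset -8h)
Target zone: UTC+7 (offset 7h)
Difference: 7 - (-8) = 15 hours
Calculation: 13 + (15) = 28
Wraparound: (28) mod 24 = 4
Result: 04:48

04:48


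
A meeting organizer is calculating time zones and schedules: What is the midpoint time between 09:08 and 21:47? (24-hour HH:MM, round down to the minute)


Start time: 09:08 = 548 minutes from midnight
End time: 21:47 = 1307 minutes from midnight
Sum: 548 + 1307 = 1855
Midpoint: 1855 / 2 = 927 minutes
Convert: 927 / 60 = 15 hours, 27 minutes
Result: 15:27

15:27


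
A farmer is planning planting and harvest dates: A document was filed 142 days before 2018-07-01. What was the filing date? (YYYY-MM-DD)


Start: 2018-07-01
Subtracting 142 days
Days already passed in July: 1
After going back through July: 141 more days to subtract
June 2018: 30 days, 111 remaining
May 2018: 31 days, 80 remaining
April 2018: 30 days, 50 remaining
March 2018: 31 days, 19 remaining
Result: 2018-02-09

2018-02-09


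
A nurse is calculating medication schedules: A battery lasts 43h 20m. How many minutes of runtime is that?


Hours: 43
Extra minutes: 20
Minutes per hour: 60
Hours to minutes: 43 x 60 = 2580
Total: 2580 + 20 = 2600

2600


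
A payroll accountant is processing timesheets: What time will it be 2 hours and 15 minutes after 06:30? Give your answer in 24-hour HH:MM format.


Start time: 06:30
Adding: 2 hours 15 minutes
Minutes: 30 + 15 = 45
Hours: 6 + 2 + 0 = 8
Result: 08:45

08:45


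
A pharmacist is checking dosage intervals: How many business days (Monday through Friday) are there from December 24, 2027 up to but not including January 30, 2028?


Start: 2027-12-24 (Friday)
End (exclusive): 2028-01-30 (Sunday)
Total calendar days: 37
Full weeks: 37 // 7 = 5 -> 25 weekdays
Remaining 2 days starting on Friday:
  Fri(w), Sat(-) -> 1 weekdays
Total business days: 25 + 1 = 26

26


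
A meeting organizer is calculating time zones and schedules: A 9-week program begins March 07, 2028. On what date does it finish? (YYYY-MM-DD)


Start: 2028-03-07
Weeks to add: 9
Convert to days: 9 x 7 = 63 days
Add 63 days to 2028-03-07
Result: 2028-05-09

2028-05-09


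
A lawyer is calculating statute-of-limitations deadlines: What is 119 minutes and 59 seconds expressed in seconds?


Minutes: 119
Extra seconds: 59
Seconds per minute: 60
Minutes to seconds: 119 x 60 = 7140
Total: 7140 + 59 = 7199

7199


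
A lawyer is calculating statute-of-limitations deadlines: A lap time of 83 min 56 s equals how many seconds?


Minutes: 83
Seconds: 56
Convert minutes to seconds: 83 x 60 = 4980
Add remaining seconds: 4980 + 56 = 5036

5036


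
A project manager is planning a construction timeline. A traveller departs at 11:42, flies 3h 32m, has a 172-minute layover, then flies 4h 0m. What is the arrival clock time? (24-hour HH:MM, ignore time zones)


Depart: 11:42
Leg 1: +212 min -> 15:14
Layover: +172 min -> 18:06
Leg 2: +240 min -> 22:06
Total travel: 624 minutes = 10h 24m
Arrival: 22:06

22:06


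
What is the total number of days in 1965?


Year: 1965
Check leap year rules:
Divisible by 4? No
1965 is not a leap year
Days: 365

365


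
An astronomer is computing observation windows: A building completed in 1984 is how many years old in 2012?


Birth year: 1984
Current year: 2012
Age = current year - birth year
Age = 2012 - 1984 = 28

28


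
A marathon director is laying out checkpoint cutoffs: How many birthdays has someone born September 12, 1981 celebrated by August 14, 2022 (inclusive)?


Birth: 1981-09-12
Reference: 2022-08-14
Year difference: 2022 - 1981 = 41
Has birthday (09-12) occurred by 08-14? No
Birthday not yet reached this year -> subtract 1
Age in full years: 40

40


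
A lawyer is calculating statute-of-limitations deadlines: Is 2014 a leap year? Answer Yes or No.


Year: 2014
Divisible by 4? 2014 / 4 = 503.5 -> No
Not divisible by 4, so NOT a leap year

No


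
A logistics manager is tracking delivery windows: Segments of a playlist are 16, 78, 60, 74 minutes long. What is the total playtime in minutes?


Durations: 16, 78, 60, 74
Running sum: 16
+ 78 = 94
+ 60 = 154
+ 74 = 228
Total duration: 228 minutes
That is 3 hours and 48 minutes

228


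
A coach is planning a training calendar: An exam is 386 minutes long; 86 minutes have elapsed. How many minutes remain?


Total budget: 386 minutes
Time used: 86 minutes
Remaining: 386 - 86 = 300 minutes
Percent used: 22.3%
Percent remaining: 77.7%

300


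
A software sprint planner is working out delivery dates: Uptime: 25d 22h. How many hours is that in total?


Days: 25
Extra hours: 22
Hours per day: 24
Days to hours: 25 x 24 = 600
Total: 600 + 22 = 622

622


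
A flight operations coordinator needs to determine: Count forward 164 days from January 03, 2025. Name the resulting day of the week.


Start: 2025-01-03 (Friday)
Step 1 - find target date: add 164 days
  2025-01-03 + 164 days = 2025-06-16
Step 2 - day of week:
  164 mod 7 = 3
  Friday + 3 days -> Monday
Result: Monday (2025-06-16)

Monday


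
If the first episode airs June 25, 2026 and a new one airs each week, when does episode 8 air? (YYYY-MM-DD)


First occurrence: 2026-06-25 (occurrence 1)
Each occurrence is 7 days after the previous.
Occurrence 8 is 7 weeks after the first.
7 weeks = 49 days
2026-06-25 + 49 days = 2026-08-13

2026-08-13


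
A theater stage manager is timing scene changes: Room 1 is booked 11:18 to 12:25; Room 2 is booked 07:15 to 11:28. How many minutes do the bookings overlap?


Interval A: [678, 745] minutes from midnight
Interval B: [435, 688] minutes from midnight
Overlap start = max(678, 435) = 678
Overlap end = min(745, 688) = 688
Overlap = 688 - 678 = 10 minutes

10


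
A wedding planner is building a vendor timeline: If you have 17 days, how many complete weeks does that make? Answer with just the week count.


Total days: 17
Days per week: 7
Division: 17 / 7 = 2 remainder 3
Complete weeks: 2
Remaining days: 3

2


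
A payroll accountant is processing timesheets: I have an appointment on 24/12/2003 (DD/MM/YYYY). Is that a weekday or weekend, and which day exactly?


Date: 2003-12-24
January 1, 2003 is a Wednesday
Day of year: 358
Offset from Jan 1: 357 days
357 mod 7 = 0
Result: Wednesday

Wednesday


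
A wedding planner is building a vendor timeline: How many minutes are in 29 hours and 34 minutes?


Hours: 29
Minutes: 34
Convert hours to minutes: 29 x 60 = 1740
Add remaining minutes: 1740 + 34 = 1774

1774


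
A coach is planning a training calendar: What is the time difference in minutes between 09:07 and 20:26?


Start time: 09:07 = 547 minutes from midnight
End time: 20:26 = 1226 minutes from midnight
Difference: 1226 - 547 = 679 minutes
That is 11 hours and 19 minutes

679


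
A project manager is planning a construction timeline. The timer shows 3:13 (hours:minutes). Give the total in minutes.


Hours: 3
Minutes: 13
Convert hours to minutes: 3 x 60 = 180
Add remaining minutes: 180 + 13 = 193

193


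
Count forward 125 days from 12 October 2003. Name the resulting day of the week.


Start: 2003-10-12 (Sunday)
Step 1 - find target date: add 125 days
  2003-10-12 + 125 days = 2004-02-14
Step 2 - day of week:
  125 mod 7 = 6
  Sunday + 6 days -> Saturday
Result: Saturday (2004-02-14)

Saturday


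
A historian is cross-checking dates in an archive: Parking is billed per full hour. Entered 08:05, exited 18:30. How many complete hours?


Start: 08:05
End: 18:30
Hour difference: 18 - 8 = 10 hours
Minute difference: 30 - 5 = 25 minutes
Total minutes: 625
Complete hours: 625 / 60 = 10 (remainder 25)

10


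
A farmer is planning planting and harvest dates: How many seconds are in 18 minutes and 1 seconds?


Minutes: 18
Extra seconds: 1
Seconds per minute: 60
Minutes to seconds: 18 x 60 = 1080
Total: 1080 + 1 = 1081

1081


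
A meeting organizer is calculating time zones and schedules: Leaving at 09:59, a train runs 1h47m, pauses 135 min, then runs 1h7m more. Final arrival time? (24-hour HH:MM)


Depart: 09:59
Leg 1: +107 min -> 11:46
Layover: +135 min -> 14:01
Leg 2: +67 min -> 15:08
Total travel: 309 minutes = 5h 9m
Arrival: 15:08

15:08


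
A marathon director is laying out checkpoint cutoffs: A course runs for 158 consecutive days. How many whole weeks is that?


Total days: 158
Days per week: 7
Division: 158 / 7 = 22 remainder 4
Complete weeks: 22
Remaining days: 4

22


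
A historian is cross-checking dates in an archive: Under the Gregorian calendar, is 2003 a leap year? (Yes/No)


Year: 2003
Divisible by 4? 2003 / 4 = 500.75 -> No
Not divisible by 4, so NOT a leap year

No


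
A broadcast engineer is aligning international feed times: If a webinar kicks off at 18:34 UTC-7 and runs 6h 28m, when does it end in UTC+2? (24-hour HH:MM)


Start: 18:34 in UTC-7
Step 1 - add duration:
  minutes: 34 + 28 = 62 (carry 1h)
  hours: 18 + 6 + 1 = 25
  end in UTC-7: 01:02
Step 2 - convert UTC-7 -> UTC+2:
  offset difference: 2 - (-7) = 9 hours
  1 + (9) = 10 -> mod 24 = 10
Result: 10:02 in UTC+2

10:02


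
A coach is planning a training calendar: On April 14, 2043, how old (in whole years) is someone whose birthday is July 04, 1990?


Birth: 1990-07-04
Reference: 2043-04-14
Year difference: 2043 - 1990 = 53
Has birthday (07-04) occurred by 04-14? No
Birthday not yet reached this year -> subtract 1
Age in full years: 52

52


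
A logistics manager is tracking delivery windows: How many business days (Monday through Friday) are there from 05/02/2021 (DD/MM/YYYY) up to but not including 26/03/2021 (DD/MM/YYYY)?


Start: 2021-02-05 (Friday)
End (exclusive): 2021-03-26 (Friday)
Total calendar days: 49
Full weeks: 49 // 7 = 7 -> 35 weekdays
Remaining 0 days starting on Friday:
Total business days: 35 + 0 = 35

35


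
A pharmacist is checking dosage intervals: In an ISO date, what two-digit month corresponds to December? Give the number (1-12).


Calendar month order:
11. November
12. December <--
December is month number 12

12


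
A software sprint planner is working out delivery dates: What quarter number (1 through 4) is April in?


Month: April (month 4)
Q1: January-March (months 1-3)
Q2: April-June (months 4-6)
Q3: July-September (months 7-9)
Q4: October-December (months 10-12)
Month 4 falls in Q2

2


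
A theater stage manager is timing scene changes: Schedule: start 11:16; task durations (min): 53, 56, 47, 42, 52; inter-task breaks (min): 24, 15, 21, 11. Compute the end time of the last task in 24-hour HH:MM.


Start: 11:16 = 676 min from midnight
  after task 1 (53 min): 12:09
  after break (24 min): 12:33
  after task 2 (56 min): 13:29
  after break (15 min): 13:44
  after task 3 (47 min): 14:31
  after break (21 min): 14:52
  after task 4 (42 min): 15:34
  after break (11 min): 15:45
  after task 5 (52 min): 16:37
Total elapsed: 321 minutes
End time: 16:37

16:37


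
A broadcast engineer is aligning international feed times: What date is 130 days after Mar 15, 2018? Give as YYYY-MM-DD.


Start: 2018-03-15
Adding 130 days
Days remaining in March: 16
After March: 114 days still to add
April 2018: 30 days, 84 remaining
May 2018: 31 days, 53 remaining
June 2018: 30 days, 23 remaining
July 2018 has 31 days, need 23
Result: 2018-07-23

2018-07-23


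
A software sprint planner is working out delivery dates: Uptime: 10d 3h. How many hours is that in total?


Days: 10
Extra hours: 3
Hours per day: 24
Days to hours: 10 x 24 = 240
Total: 240 + 3 = 243

243


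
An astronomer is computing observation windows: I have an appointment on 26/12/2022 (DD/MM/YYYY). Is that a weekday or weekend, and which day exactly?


Date: 2022-12-26
January 1, 2022 is a Saturday
Day of year: 360
Offset from Jan 1: 359 days
359 mod 7 = 2
Result: Monday

Monday


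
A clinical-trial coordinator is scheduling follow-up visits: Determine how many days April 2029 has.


Month: April
Year: 2029
April is a 30-day month
Total: 30 days

30


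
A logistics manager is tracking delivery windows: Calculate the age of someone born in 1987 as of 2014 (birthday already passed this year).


Birth year: 1987
Current year: 2014
Age = current year - birth year
Age = 2014 - 1987 = 27

27


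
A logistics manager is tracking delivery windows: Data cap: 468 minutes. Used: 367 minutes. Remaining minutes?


Total budget: 468 minutes
Time used: 367 minutes
Remaining: 468 - 367 = 101 minutes
Percent used: 78.4%
Percent remaining: 21.6%

101


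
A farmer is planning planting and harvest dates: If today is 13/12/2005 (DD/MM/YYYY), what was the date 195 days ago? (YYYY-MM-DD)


Start: 2005-12-13
Subtracting 195 days
Days already passed in December: 13
After going back through December: 182 more days to subtract
November 2005: 30 days, 152 remaining
October 2005: 31 days, 121 remaining
September 2005: 30 days, 91 remaining
August 2005: 31 days, 60 remaining
Result: 2005-06-01

2005-06-01


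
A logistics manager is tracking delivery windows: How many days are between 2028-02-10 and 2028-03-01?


Start date: 2028-02-10
End date: 2028-03-01
Feb 2028: +20 days
Total: 20 days

20


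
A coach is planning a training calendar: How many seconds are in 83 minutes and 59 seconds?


Minutes: 83
Seconds: 59
Convert minutes to seconds: 83 x 60 = 4980
Add remaining seconds: 4980 + 59 = 5039

5039


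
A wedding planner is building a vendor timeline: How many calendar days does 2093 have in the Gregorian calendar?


Year: 2093
Check leap year rules:
Divisible by 4? No
2093 is not a leap year
Days: 365

365


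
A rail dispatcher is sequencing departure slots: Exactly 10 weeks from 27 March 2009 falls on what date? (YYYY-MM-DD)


Start: 2009-03-27
Weeks to add: 10
Convert to days: 10 x 7 = 70 days
Add 70 days to 2009-03-27
Result: 2009-06-05

2009-06-05


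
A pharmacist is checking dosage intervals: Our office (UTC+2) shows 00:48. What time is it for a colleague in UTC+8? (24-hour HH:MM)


Local time: 00:48 at UTC+2 (offset 2h)
Target zone: UTC+8 (offset 8h)
Difference: 8 - (2) = 6 hours
Calculation: 0 + (6) = 6
Result: 06:48

06:48


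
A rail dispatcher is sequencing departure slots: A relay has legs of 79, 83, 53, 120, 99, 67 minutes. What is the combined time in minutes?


Durations: 79, 83, 53, 120, 99, 67
Running sum: 79
+ 83 = 162
+ 53 = 215
+ 120 = 335
+ 99 = 434
+ 67 = 501
Total duration: 501 minutes
That is 8 hours and 21 minutes

501


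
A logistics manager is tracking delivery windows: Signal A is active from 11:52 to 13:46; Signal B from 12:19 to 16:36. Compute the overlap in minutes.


Interval A: [712, 826] minutes from midnight
Interval B: [739, 996] minutes from midnight
Overlap start = max(712, 739) = 739
Overlap end = min(826, 996) = 826
Overlap = 826 - 739 = 87 minutes

87


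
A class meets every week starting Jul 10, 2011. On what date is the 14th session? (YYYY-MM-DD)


First occurrence: 2011-07-10 (occurrence 1)
Each occurrence is 7 days after the previous.
Occurrence 14 is 13 weeks after the first.
13 weeks = 91 days
2011-07-10 + 91 days = 2011-10-09

2011-10-09


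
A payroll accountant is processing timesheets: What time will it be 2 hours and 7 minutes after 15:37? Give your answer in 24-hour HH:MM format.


Start time: 15:37
Adding: 2 hours 7 minutes
Minutes: 37 + 7 = 44
Hours: 15 + 2 + 0 = 17
Result: 17:44

17:44


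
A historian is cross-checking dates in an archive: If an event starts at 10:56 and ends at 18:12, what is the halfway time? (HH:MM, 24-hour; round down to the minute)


Start time: 10:56 = 656 minutes from midnight
End time: 18:12 = 1092 minutes from midnight
Sum: 656 + 1092 = 1748
Midpoint: 1748 / 2 = 874 minutes
Convert: 874 / 60 = 14 hours, 34 minutes
Result: 14:34

14:34


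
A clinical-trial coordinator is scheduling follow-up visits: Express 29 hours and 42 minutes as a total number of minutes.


Hours: 29
Extra minutes: 42
Minutes per hour: 60
Hours to minutes: 29 x 60 = 1740
Total: 1740 + 42 = 1782

1782


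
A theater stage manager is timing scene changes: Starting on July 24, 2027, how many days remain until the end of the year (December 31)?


Start: July 24, 2027
End: December 31, 2027
Days left in July: 7
August: 31
September: 30
October: 31
November: 30
... plus remaining months
Sum of remaining months: 153
Total: 7 + 153 = 160

160


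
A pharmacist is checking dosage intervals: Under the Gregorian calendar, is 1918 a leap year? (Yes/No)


Year: 1918
Divisible by 4? 1918 / 4 = 479.5 -> No
Not divisible by 4, so NOT a leap year

No


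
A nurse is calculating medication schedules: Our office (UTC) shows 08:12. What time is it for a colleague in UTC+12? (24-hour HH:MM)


Local time: 08:12 at UTC (offset 0h)
Target zone: UTC+12 (offset 12h)
Difference: 12 - (0) = 12 hours
Calculation: 8 + (12) = 20
Result: 20:12

20:12


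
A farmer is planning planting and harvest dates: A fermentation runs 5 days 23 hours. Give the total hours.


Days: 5
Extra hours: 23
Hours per day: 24
Days to hours: 5 x 24 = 120
Total: 120 + 23 = 143

143


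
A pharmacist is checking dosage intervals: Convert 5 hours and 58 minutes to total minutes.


Hours: 5
Extra minutes: 58
Minutes per hour: 60
Hours to minutes: 5 x 60 = 300
Total: 300 + 58 = 358

358


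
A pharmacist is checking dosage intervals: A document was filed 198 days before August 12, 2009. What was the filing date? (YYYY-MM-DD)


Start: 2009-08-12
Subtracting 198 days
Days already passed in August: 12
After going back through August: 186 more days to subtract
July 2009: 31 days, 155 remaining
June 2009: 30 days, 125 remaining
May 2009: 31 days, 94 remaining
April 2009: 30 days, 64 remaining
Result: 2009-01-26

2009-01-26


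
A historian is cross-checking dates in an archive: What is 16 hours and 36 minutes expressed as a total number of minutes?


Hours: 16
Minutes: 36
Convert hours to minutes: 16 x 60 = 960
Add remaining minutes: 960 + 36 = 996

996


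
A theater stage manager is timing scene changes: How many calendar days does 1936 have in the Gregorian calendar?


Year: 1936
Check leap year rules:
Divisible by 4? Yes
Divisible by 100? No
1936 is a leap year
Days: 366

366


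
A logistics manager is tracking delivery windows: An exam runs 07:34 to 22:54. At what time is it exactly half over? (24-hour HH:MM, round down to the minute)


Start time: 07:34 = 454 minutes from midnight
End time: 22:54 = 1374 minutes from midnight
Sum: 454 + 1374 = 1828
Midpoint: 1828 / 2 = 914 minutes
Convert: 914 / 60 = 15 hours, 14 minutes
Result: 15:14

15:14


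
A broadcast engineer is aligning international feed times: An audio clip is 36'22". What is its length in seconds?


Minutes: 36
Seconds: 22
Convert minutes to seconds: 36 x 60 = 2160
Add remaining seconds: 2160 + 22 = 2182

2182


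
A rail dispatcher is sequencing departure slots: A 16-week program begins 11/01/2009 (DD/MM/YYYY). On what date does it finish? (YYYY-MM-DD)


Start: 2009-01-11
Weeks to add: 16
Convert to days: 16 x 7 = 112 days
Add 112 days to 2009-01-11
Result: 2009-05-03

2009-05-03


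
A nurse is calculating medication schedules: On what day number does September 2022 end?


Month: September
Year: 2022
September is a 30-day month
Total: 30 days

30


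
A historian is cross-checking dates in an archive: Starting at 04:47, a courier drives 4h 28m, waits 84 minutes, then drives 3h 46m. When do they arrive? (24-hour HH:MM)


Depart: 04:47
Leg 1: +268 min -> 09:15
Layover: +84 min -> 10:39
Leg 2: +226 min -> 14:25
Total travel: 578 minutes = 9h 38m
Arrival: 14:25

14:25


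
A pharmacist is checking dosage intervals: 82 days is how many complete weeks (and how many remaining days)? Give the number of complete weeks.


Total days: 82
Days per week: 7
Division: 82 / 7 = 11 remainder 5
Complete weeks: 11
Remaining days: 5

11


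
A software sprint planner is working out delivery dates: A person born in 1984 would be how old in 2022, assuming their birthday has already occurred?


Birth year: 1984
Current year: 2022
Age = current year - birth year
Age = 2022 - 1984 = 38

38


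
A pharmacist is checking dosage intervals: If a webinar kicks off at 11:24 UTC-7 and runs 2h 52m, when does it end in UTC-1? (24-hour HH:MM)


Start: 11:24 in UTC-7
Step 1 - add duration:
  minutes: 24 + 52 = 76 (carry 1h)
  hours: 11 + 2 + 1 = 14
  end in UTC-7: 14:16
Step 2 - convert UTC-7 -> UTC-1:
  offset difference: -1 - (-7) = 6 hours
  14 + (6) = 20 -> mod 24 = 20
Result: 20:16 in UTC-1

20:16


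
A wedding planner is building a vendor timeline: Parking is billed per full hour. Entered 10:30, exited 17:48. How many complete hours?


Start: 10:30
End: 17:48
Hour difference: 17 - 10 = 7 hours
Minute difference: 48 - 30 = 18 minutes
Total minutes: 438
Complete hours: 438 / 60 = 7 (remainder 18)

7


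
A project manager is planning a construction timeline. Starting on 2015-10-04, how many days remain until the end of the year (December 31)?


Start: October 04, 2015
End: December 31, 2015
Days left in October: 27
November: 30
December: 31
Sum of remaining months: 61
Total: 27 + 61 = 88

88


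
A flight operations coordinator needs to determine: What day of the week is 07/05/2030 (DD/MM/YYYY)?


Date: 2030-05-07
January 1, 2030 is a Tuesday
Day of year: 127
Offset from Jan 1: 126 days
126 mod 7 = 0
Result: Tuesday

Tuesday


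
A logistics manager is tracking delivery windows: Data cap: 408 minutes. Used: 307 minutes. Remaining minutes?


Total budget: 408 minutes
Time used: 307 minutes
Remaining: 408 - 307 = 101 minutes
Percent used: 75.2%
Percent remaining: 24.8%

101


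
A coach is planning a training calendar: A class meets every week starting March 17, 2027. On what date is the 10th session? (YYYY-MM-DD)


First occurrence: 2027-03-17 (occurrence 1)
Each occurrence is 7 days after the previous.
Occurrence 10 is 9 weeks after the first.
9 weeks = 63 days
2027-03-17 + 63 days = 2027-05-19

2027-05-19


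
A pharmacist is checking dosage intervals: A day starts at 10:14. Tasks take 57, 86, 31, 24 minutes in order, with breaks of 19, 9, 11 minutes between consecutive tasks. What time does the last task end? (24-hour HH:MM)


Start: 10:14 = 614 min from midnight
  after task 1 (57 min): 11:11
  after break (19 min): 11:30
  after task 2 (86 min): 12:56
  after break (9 min): 13:05
  after task 3 (31 min): 13:36
  after break (11 min): 13:47
  after task 4 (24 min): 14:11
Total elapsed: 237 minutes
End time: 14:11

14:11


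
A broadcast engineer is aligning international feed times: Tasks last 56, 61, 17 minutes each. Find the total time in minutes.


Durations: 56, 61, 17
Running sum: 56
+ 61 = 117
+ 17 = 134
Total duration: 134 minutes
That is 2 hours and 14 minutes

134


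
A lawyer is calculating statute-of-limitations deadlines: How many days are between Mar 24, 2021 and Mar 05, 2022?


Start date: 2021-03-24
End date: 2022-03-05
Mar 2021: +8 days
Apr 2021: +30 days
May 2021: +31 days
... (10 more months)
Total: 346 days

346


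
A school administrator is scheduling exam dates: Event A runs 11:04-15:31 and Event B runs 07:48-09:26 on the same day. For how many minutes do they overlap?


Interval A: [664, 931] minutes from midnight
Interval B: [468, 566] minutes from midnight
Overlap start = max(664, 468) = 664
Overlap end = min(931, 566) = 566
End <= start, so the intervals do not overlap: 0 minutes

0


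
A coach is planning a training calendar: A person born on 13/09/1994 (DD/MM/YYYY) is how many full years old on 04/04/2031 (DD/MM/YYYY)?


Birth: 1994-09-13
Reference: 2031-04-04
Year difference: 2031 - 1994 = 37
Has birthday (09-13) occurred by 04-04? No
Birthday not yet reached this year -> subtract 1
Age in full years: 36

36


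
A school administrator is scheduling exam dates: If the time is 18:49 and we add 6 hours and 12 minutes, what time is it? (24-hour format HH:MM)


Start time: 18:49
Adding: 6 hours 12 minutes
Minutes: 49 + 12 = 61
Minute overflow: 61 >= 60, so carry 1 hour, minutes = 1
Hours: 18 + 6 + 1 = 25
Hour wraparound: 25 mod 24 = 1
Result: 01:01

01:01


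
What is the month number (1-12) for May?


Calendar month order:
4. April
5. May <--
6. June
May is month number 5

5


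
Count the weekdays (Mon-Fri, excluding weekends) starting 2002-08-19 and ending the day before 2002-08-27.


Start: 2002-08-19 (Monday)
End (exclusive): 2002-08-27 (Tuesday)
Total calendar days: 8
Full weeks: 8 // 7 = 1 -> 5 weekdays
Remaining 1 days starting on Monday:
  Mon(w) -> 1 weekdays
Total business days: 5 + 1 = 6

6


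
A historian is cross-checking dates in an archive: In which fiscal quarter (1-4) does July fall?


Month: July (month 7)
Q1: January-March (months 1-3)
Q2: April-June (months 4-6)
Q3: July-September (months 7-9)
Q4: October-December (months 10-12)
Month 7 falls in Q3

3


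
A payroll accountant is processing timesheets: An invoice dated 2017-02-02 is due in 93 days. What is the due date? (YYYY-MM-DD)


Start: 2017-02-02
Adding 93 days
Days remaining in February: 26
After February: 67 days still to add
March 2017: 31 days, 36 remaining
April 2017: 30 days, 6 remaining
May 2017 has 31 days, need 6
Result: 2017-05-06

2017-05-06


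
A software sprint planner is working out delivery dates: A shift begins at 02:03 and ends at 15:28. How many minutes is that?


Start time: 02:03 = 123 minutes from midnight
End time: 15:28 = 928 minutes from midnight
Difference: 928 - 123 = 805 minutes
That is 13 hours and 25 minutes

805


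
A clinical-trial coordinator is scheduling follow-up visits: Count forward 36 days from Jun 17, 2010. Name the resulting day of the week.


Start: 2010-06-17 (Thursday)
Step 1 - find target date: add 36 days
  2010-06-17 + 36 days = 2010-07-23
Step 2 - day of week:
  36 mod 7 = 1
  Thursday + 1 days -> Friday
Result: Friday (2010-07-23)

Friday


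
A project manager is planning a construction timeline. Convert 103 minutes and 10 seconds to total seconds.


Minutes: 103
Extra seconds: 10
Seconds per minute: 60
Minutes to seconds: 103 x 60 = 6180
Total: 6180 + 10 = 6190

6190


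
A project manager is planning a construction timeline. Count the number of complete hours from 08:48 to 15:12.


Start: 08:48
End: 15:12
Hour difference: 15 - 8 = 7 hours
Minute difference: 12 - 48 = -36 minutes
Total minutes: 384
Complete hours: 384 / 60 = 6 (remainder 24)

6


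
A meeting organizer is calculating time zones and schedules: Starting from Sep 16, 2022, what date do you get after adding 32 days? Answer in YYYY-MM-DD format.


Start: 2022-09-16
Adding 32 days
Days remaining in September: 14
After September: 18 days still to add
October 2022 has 31 days, need 18
Result: 2022-10-18

2022-10-18


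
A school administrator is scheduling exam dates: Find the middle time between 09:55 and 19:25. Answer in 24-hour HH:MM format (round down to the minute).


Start time: 09:55 = 595 minutes from midnight
End time: 19:25 = 1165 minutes from midnight
Sum: 595 + 1165 = 1760
Midpoint: 1760 / 2 = 880 minutes
Convert: 880 / 60 = 14 hours, 40 minutes
Result: 14:40

14:40


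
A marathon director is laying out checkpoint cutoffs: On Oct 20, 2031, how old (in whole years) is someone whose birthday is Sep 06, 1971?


Birth: 1971-09-06
Reference: 2031-10-20
Year difference: 2031 - 1971 = 60
Has birthday (09-06) occurred by 10-20? Yes
Age in full years: 60

60


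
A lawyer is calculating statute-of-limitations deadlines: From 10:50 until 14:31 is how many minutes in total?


Start time: 10:50 = 650 minutes from midnight
End time: 14:31 = 871 minutes from midnight
Difference: 871 - 650 = 221 minutes
That is 3 hours and 41 minutes

221


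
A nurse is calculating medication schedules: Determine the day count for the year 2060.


Year: 2060
Check leap year rules:
Divisible by 4? Yes
Divisible by 100? No
2060 is a leap year
Days: 366

366


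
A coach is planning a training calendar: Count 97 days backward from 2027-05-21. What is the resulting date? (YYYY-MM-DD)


Start: 2027-05-21
Subtracting 97 days
Days already passed in May: 21
After going back through May: 76 more days to subtract
April 2027: 30 days, 46 remaining
March 2027: 31 days, 15 remaining
February 2027 has 28 days, need 15
Result: 2027-02-13

2027-02-13


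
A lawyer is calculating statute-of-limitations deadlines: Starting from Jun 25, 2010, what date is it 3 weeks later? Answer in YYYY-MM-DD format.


Start: 2010-06-25
Weeks to add: 3
Convert to days: 3 x 7 = 21 days
Add 21 days to 2010-06-25
Result: 2010-07-16

2010-07-16


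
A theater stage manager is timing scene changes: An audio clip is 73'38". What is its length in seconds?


Minutes: 73
Seconds: 38
Convert minutes to seconds: 73 x 60 = 4380
Add remaining seconds: 4380 + 38 = 4418

4418


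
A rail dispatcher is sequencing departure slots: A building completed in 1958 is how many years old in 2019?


Birth year: 1958
Current year: 2019
Age = current year - birth year
Age = 2019 - 1958 = 61

61


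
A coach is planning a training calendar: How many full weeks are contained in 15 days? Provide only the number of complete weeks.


Total days: 15
Days per week: 7
Division: 15 / 7 = 2 remainder 1
Complete weeks: 2
Remaining days: 1

2


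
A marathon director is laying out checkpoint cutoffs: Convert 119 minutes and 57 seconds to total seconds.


Minutes: 119
Extra seconds: 57
Seconds per minute: 60
Minutes to seconds: 119 x 60 = 7140
Total: 7140 + 57 = 7197

7197


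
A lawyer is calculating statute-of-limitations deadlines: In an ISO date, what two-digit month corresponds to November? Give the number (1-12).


Calendar month order:
10. October
11. November <--
12. December
November is month number 11

11


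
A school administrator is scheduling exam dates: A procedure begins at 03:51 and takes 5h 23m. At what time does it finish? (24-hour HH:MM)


Start time: 03:51
Adding: 5 hours 23 minutes
Minutes: 51 + 23 = 74
Minute overflow: 74 >= 60, so carry 1 hour, minutes = 14
Hours: 3 + 5 + 1 = 9
Result: 09:14

09:14


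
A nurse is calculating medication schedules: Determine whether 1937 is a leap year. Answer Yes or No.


Year: 1937
Divisible by 4? 1937 / 4 = 484.25 -> No
Not divisible by 4, so NOT a leap year

No


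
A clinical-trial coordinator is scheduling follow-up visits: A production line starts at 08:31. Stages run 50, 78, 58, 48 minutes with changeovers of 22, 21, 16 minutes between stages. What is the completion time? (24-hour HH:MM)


Start: 08:31 = 511 min from midnight
  after task 1 (50 min): 09:21
  after break (22 min): 09:43
  after task 2 (78 min): 11:01
  after break (21 min): 11:22
  after task 3 (58 min): 12:20
  after break (16 min): 12:36
  after task 4 (48 min): 13:24
Total elapsed: 293 minutes
End time: 13:24

13:24


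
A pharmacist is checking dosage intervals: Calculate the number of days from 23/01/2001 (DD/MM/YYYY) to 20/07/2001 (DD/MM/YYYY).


Start date: 2001-01-23
End date: 2001-07-20
Jan 2001: +9 days
Feb 2001: +28 days
Mar 2001: +31 days
... (4 more months)
Total: 178 days

178


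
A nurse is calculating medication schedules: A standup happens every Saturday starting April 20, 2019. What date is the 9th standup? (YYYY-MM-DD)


First occurrence: 2019-04-20 (occurrence 1)
Each occurrence is 7 days after the previous.
Occurrence 9 is 8 weeks after the first.
8 weeks = 56 days
2019-04-20 + 56 days = 2019-06-15

2019-06-15


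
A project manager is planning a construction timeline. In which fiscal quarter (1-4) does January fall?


Month: January (month 1)
Q1: January-March (months 1-3)
Q2: April-June (months 4-6)
Q3: July-September (months 7-9)
Q4: October-December (months 10-12)
Month 1 falls in Q1

1


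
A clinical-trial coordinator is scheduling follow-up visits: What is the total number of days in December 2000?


Month: December
Year: 2000
December is a 31-day month
Total: 31 days

31


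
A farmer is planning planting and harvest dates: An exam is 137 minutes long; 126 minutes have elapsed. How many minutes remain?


Total budget: 137 minutes
Time used: 126 minutes
Remaining: 137 - 126 = 11 minutes
Percent used: 92.0%
Percent remaining: 8.0%

11


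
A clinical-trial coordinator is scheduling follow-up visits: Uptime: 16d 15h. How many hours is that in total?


Days: 16
Extra hours: 15
Hours per day: 24
Days to hours: 16 x 24 = 384
Total: 384 + 15 = 399

399


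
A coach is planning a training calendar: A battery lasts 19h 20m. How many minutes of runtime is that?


Hours: 19
Extra minutes: 20
Minutes per hour: 60
Hours to minutes: 19 x 60 = 1140
Total: 1140 + 20 = 1160

1160


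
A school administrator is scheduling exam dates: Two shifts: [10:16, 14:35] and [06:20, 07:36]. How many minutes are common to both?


Interval A: [616, 875] minutes from midnight
Interval B: [380, 456] minutes from midnight
Overlap start = max(616, 380) = 616
Overlap end = min(875, 456) = 456
End <= start, so the intervals do not overlap: 0 minutes

0


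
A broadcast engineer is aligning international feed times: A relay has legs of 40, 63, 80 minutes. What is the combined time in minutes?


Durations: 40, 63, 80
Running sum: 40
+ 63 = 103
+ 80 = 183
Total duration: 183 minutes
That is 3 hours and 3 minutes

183


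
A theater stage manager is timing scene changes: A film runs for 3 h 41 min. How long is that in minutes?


Hours: 3
Minutes: 41
Convert hours to minutes: 3 x 60 = 180
Add remaining minutes: 180 + 41 = 221

221


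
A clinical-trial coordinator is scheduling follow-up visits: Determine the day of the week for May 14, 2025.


Date: 2025-05-14
January 1, 2025 is a Wednesday
Day of year: 134
Offset from Jan 1: 133 days
133 mod 7 = 0
Result: Wednesday

Wednesday


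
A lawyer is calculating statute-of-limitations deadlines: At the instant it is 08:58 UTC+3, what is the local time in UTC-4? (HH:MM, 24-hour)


Local time: 08:58 at UTC+3 (offset 3h)
Target zone: UTC-4 (offset -4h)
Difference: -4 - (3) = -7 hours
Calculation: 8 + (-7) = 1
Result: 01:58

01:58


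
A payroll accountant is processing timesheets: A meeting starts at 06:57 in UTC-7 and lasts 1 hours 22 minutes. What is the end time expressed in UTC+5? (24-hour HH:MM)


Start: 06:57 in UTC-7
Step 1 - add duration:
  minutes: 57 + 22 = 79 (carry 1h)
  hours: 6 + 1 + 1 = 8
  end in UTC-7: 08:19
Step 2 - convert UTC-7 -> UTC+5:
  offset difference: 5 - (-7) = 12 hours
  8 + (12) = 20 -> mod 24 = 20
Result: 20:19 in UTC+5

20:19


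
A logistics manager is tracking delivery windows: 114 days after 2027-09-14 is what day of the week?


Start: 2027-09-14 (Tuesday)
Step 1 - find target date: add 114 days
  2027-09-14 + 114 days = 2028-01-06
Step 2 - day of week:
  114 mod 7 = 2
  Tuesday + 2 days -> Thursday
Result: Thursday (2028-01-06)

Thursday


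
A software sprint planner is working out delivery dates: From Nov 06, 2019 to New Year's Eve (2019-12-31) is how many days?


Start: November 06, 2019
End: December 31, 2019
Days left in November: 24
December: 31
Sum of remaining months: 31
Total: 24 + 31 = 55

55


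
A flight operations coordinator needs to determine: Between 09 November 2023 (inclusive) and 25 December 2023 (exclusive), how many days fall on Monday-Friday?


Start: 2023-11-09 (Thursday)
End (exclusive): 2023-12-25 (Monday)
Total calendar days: 46
Full weeks: 46 // 7 = 6 -> 30 weekdays
Remaining 4 days starting on Thursday:
  Thu(w), Fri(w), Sat(-), Sun(-) -> 2 weekdays
Total business days: 30 + 2 = 32

32
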